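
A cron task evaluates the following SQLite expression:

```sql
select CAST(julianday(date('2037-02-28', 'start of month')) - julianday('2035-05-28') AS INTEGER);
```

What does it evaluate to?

615

`start of month` rewinds 2037-02-28 to 2037-02-01.
3 days remain in May 2035 after the 28th (31 − 28).
Full months from June 2035 through January 2037 contribute their day counts.
Then 1 day into February 2037.
Total: 3 + 30 + 31 + 31 + 30 + 31 + 30 + 31 + 31 + 29 + 31 + 30 + 31 + 30 + 31 + 31 + 30 + 31 + 30 + 31 + 31 + 1 = 615.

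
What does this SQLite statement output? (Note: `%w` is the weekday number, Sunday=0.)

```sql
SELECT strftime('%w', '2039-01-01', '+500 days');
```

2

First apply '+500 days': 2039-01-01 → 2040-05-15.
2040-05-15 is a Tuesday; with Sunday=0 that is 2.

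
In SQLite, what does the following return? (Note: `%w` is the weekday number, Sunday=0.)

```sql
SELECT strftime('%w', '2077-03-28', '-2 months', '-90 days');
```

First apply '-2 months', '-90 days': 2077-03-28 → 2076-10-30.
2076-10-30 is a Friday; with Sunday=0 that is 5.

5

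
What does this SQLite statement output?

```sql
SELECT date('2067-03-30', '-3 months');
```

Adding -3 months to 2067-03-30 gives 2066-12-30.

2066-12-30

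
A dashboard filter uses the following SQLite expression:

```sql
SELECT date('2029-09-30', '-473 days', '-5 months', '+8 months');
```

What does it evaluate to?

2028-09-14

Applying '-473 days' to 2029-09-30: counting 473 days back gives 2028-06-14.
Adding -5 months to 2028-06-14 gives 2028-01-14.
Adding +8 months to 2028-01-14 gives 2028-09-14.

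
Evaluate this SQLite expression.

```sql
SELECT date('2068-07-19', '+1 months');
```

2068-08-19

Adding +1 month to 2068-07-19 gives 2068-08-19.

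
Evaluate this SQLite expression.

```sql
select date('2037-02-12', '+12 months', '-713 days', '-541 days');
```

Adding +12 months to 2037-02-12 gives 2038-02-12.
Applying '-713 days' to 2038-02-12: counting 713 days back gives 2036-03-01.
Applying '-541 days' to 2036-03-01: counting 541 days back gives 2034-09-07.

2034-09-07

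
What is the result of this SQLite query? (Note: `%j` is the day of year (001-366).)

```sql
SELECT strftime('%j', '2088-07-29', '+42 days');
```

253

First apply '+42 days': 2088-07-29 → 2088-09-09.
Day-of-year for 2088-09-09: days since 2088-01-01 inclusive = 253, zero-padded to 253.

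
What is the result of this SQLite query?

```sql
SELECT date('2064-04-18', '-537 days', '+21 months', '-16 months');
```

Applying '-537 days' to 2064-04-18: counting 537 days back gives 2062-10-29.
Adding +21 months to 2062-10-29 gives 2064-07-29.
Adding -16 months to 2064-07-29 gives 2063-03-29.

2063-03-29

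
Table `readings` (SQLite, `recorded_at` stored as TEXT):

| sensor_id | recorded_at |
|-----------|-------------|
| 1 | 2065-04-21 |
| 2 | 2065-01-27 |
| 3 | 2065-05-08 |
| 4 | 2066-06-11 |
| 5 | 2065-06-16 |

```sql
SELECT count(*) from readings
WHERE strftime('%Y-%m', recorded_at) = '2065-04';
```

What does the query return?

Rows with year-month 2065-04: 2065-04-21 → 1.

1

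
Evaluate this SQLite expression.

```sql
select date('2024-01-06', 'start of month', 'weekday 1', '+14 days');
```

`start of month` rewinds 2024-01-06 to 2024-01-01.
`weekday 1` advances to the next Monday; 2024-01-01 is already a Monday, so it stays at 2024-01-01.
Advancing 14 more days within January lands on 2024-01-15.

2024-01-15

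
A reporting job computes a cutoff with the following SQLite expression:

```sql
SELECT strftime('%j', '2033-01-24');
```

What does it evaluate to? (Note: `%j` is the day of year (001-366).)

Day-of-year for 2033-01-24: days since 2033-01-01 inclusive = 24, zero-padded to 024.

024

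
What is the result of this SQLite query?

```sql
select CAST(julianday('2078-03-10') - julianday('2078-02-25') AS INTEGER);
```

13

3 days remain in February 2078 after the 25th (28 − 25).
Then 10 days into March 2078.
Total: 3 + 10 = 13.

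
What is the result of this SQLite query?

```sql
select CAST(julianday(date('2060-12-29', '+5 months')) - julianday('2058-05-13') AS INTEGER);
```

Adding +5 months to 2060-12-29 gives 2061-05-29.
18 days remain in May 2058 after the 13th (31 − 13).
Full months from June 2058 through April 2061 contribute their day counts.
Then 29 days into May 2061.
Total: 18 + 30 + 31 + 31 + 30 + 31 + 30 + 31 + 31 + 28 + 31 + 30 + 31 + 30 + 31 + 31 + 30 + 31 + 30 + 31 + 31 + 29 + 31 + 30 + 31 + 30 + 31 + 31 + 30 + 31 + 30 + 31 + 31 + 28 + 31 + 30 + 29 = 1112.

1112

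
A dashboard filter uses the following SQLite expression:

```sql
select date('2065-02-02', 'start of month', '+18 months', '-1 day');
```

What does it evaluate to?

2066-07-31

`start of month` rewinds 2065-02-02 to 2065-02-01.
Adding +18 months to 2065-02-01 gives 2066-08-01.
Going back 1 day from 2066-08-01 reaches 2066-07-31 (last day of July, 31 days).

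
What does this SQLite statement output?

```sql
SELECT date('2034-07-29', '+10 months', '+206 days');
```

2035-12-21

Adding +10 months to 2034-07-29 gives 2035-05-29.
Applying '+206 days' to 2035-05-29: counting 206 days forward gives 2035-12-21.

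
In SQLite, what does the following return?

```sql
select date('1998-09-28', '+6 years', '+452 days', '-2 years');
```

2003-12-24

Adding +6 years to 1998-09-28 gives 2004-09-28.
Applying '+452 days' to 2004-09-28: counting 452 days forward gives 2005-12-24.
Adding -2 years to 2005-12-24 gives 2003-12-24.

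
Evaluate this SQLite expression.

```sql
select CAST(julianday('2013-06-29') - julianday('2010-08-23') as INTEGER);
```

8 days remain in August 2010 after the 23rd (31 − 23).
Full months from September 2010 through May 2013 contribute their day counts.
Then 29 days into June 2013.
Total: 8 + 30 + 31 + 30 + 31 + 31 + 28 + 31 + 30 + 31 + 30 + 31 + 31 + 30 + 31 + 30 + 31 + 31 + 29 + 31 + 30 + 31 + 30 + 31 + 31 + 30 + 31 + 30 + 31 + 31 + 28 + 31 + 30 + 31 + 29 = 1041.

1041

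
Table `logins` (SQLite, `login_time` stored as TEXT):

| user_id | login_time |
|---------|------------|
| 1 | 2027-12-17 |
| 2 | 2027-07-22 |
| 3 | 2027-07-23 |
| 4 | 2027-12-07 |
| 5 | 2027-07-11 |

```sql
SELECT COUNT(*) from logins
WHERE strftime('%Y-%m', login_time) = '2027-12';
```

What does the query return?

Rows with year-month 2027-12: 2027-12-17, 2027-12-07 → 2.

2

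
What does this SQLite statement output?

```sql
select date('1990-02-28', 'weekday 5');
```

1990-03-02

`weekday 5` advances to the next Friday; 1990-02-28 is a Wednesday, so it moves forward to 1990-03-02.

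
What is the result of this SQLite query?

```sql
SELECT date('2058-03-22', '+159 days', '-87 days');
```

2058-06-02

Applying '+159 days' to 2058-03-22: counting 159 days forward gives 2058-08-28.
Applying '-87 days' to 2058-08-28: counting 87 days back gives 2058-06-02.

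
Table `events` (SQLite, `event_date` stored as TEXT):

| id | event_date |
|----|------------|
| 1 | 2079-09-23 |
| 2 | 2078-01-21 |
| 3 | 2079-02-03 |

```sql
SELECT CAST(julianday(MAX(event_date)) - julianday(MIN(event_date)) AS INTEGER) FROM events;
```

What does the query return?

610

MIN = 2078-01-21, MAX = 2079-09-23.
10 days remain in January 2078 after the 21st (31 − 21).
Full months from February 2078 through August 2079 contribute their day counts.
Then 23 days into September 2079.
Total: 10 + 28 + 31 + 30 + 31 + 30 + 31 + 31 + 30 + 31 + 30 + 31 + 31 + 28 + 31 + 30 + 31 + 30 + 31 + 31 + 23 = 610.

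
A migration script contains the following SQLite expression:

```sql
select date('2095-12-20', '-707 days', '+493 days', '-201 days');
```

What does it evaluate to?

2094-10-31

Applying '-707 days' to 2095-12-20: counting 707 days back gives 2094-01-12.
Applying '+493 days' to 2094-01-12: counting 493 days forward gives 2095-05-20.
Applying '-201 days' to 2095-05-20: counting 201 days back gives 2094-10-31.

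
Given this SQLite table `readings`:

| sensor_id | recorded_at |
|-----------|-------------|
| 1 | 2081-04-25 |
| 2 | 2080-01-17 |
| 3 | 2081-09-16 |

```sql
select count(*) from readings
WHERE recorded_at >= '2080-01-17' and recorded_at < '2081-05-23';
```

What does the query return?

2

Rows in [2080-01-17, 2081-05-23): 2081-04-25, 2080-01-17 → 2 rows.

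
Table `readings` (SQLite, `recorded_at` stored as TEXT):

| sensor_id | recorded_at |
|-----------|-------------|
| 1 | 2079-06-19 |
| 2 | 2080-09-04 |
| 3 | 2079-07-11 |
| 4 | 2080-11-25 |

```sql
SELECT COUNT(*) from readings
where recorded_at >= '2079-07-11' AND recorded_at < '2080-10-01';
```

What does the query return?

2

Rows in [2079-07-11, 2080-10-01): 2080-09-04, 2079-07-11 → 2 rows.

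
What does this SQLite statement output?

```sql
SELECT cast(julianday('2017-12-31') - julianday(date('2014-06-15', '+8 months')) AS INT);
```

Adding +8 months to 2014-06-15 gives 2015-02-15.
13 days remain in February 2015 after the 15th (28 − 15).
Full months from March 2015 through November 2017 contribute their day counts.
Then 31 days into December 2017.
Total: 13 + 31 + 30 + 31 + 30 + 31 + 31 + 30 + 31 + 30 + 31 + 31 + 29 + 31 + 30 + 31 + 30 + 31 + 31 + 30 + 31 + 30 + 31 + 31 + 28 + 31 + 30 + 31 + 30 + 31 + 31 + 30 + 31 + 30 + 31 = 1050.

1050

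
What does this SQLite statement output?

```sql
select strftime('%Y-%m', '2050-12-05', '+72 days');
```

First apply '+72 days': 2050-12-05 → 2051-02-15.
`%Y-%m` extracts the year-month: 2051-02.

2051-02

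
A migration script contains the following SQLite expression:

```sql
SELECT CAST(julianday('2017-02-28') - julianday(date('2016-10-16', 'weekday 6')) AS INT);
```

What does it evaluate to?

129

`weekday 6` advances to the next Saturday; 2016-10-16 is a Sunday, so it moves forward to 2016-10-22.
9 days remain in October 2016 after the 22nd (31 − 22).
November 2016: 30 days.
December 2016: 31 days.
January 2017: 31 days.
Then 28 days into February 2017.
Total: 9 + 30 + 31 + 31 + 28 = 129.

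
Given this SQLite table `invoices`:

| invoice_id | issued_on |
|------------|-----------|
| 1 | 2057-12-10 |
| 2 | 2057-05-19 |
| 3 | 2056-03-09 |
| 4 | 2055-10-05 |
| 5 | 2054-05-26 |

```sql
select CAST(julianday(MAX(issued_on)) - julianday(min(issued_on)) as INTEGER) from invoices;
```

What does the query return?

1294

MIN = 2054-05-26, MAX = 2057-12-10.
5 days remain in May 2054 after the 26th (31 − 26).
Full months from June 2054 through November 2057 contribute their day counts.
Then 10 days into December 2057.
Total: 5 + 30 + 31 + 31 + 30 + 31 + 30 + 31 + 31 + 28 + 31 + 30 + 31 + 30 + 31 + 31 + 30 + 31 + 30 + 31 + 31 + 29 + 31 + 30 + 31 + 30 + 31 + 31 + 30 + 31 + 30 + 31 + 31 + 28 + 31 + 30 + 31 + 30 + 31 + 31 + 30 + 31 + 30 + 10 = 1294.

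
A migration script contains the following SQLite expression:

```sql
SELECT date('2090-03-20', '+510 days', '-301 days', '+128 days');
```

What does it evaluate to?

2091-02-20

Applying '+510 days' to 2090-03-20: counting 510 days forward gives 2091-08-12.
Applying '-301 days' to 2091-08-12: counting 301 days back gives 2090-10-15.
Applying '+128 days' to 2090-10-15: counting 128 days forward gives 2091-02-20.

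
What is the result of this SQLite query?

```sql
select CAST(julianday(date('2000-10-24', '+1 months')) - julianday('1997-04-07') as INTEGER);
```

1327

Adding +1 month to 2000-10-24 gives 2000-11-24.
23 days remain in April 1997 after the 7th (30 − 7).
Full months from May 1997 through October 2000 contribute their day counts.
Then 24 days into November 2000.
Total: 23 + 31 + 30 + 31 + 31 + 30 + 31 + 30 + 31 + 31 + 28 + 31 + 30 + 31 + 30 + 31 + 31 + 30 + 31 + 30 + 31 + 31 + 28 + 31 + 30 + 31 + 30 + 31 + 31 + 30 + 31 + 30 + 31 + 31 + 29 + 31 + 30 + 31 + 30 + 31 + 31 + 30 + 31 + 24 = 1327.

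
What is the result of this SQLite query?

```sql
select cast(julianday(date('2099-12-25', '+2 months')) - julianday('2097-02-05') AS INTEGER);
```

Adding +2 months to 2099-12-25 gives 2100-02-25.
23 days remain in February 2097 after the 5th (28 − 5).
Full months from March 2097 through January 2100 contribute their day counts.
Then 25 days into February 2100.
Total: 23 + 31 + 30 + 31 + 30 + 31 + 31 + 30 + 31 + 30 + 31 + 31 + 28 + 31 + 30 + 31 + 30 + 31 + 31 + 30 + 31 + 30 + 31 + 31 + 28 + 31 + 30 + 31 + 30 + 31 + 31 + 30 + 31 + 30 + 31 + 31 + 25 = 1115.

1115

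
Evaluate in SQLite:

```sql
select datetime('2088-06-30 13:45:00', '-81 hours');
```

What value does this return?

2088-06-27 04:45:00

-81 hours from 2088-06-30 13:45:00 is 2088-06-27 04:45:00 (crosses midnight).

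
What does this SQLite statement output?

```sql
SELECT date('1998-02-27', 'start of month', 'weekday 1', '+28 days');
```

`start of month` rewinds 1998-02-27 to 1998-02-01.
`weekday 1` advances to the next Monday; 1998-02-01 is a Sunday, so it moves forward to 1998-02-02.
February 1998 has 28 days; 26 remain after the 2nd, so 27 days reach 1998-03-01.
Advancing 1 more day within March lands on 1998-03-02.

1998-03-02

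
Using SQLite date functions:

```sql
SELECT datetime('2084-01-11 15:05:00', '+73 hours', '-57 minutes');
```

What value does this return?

+73 hours from 2084-01-11 15:05:00 is 2084-01-14 16:05:00 (crosses midnight).
-57 minutes from 2084-01-14 16:05:00 is 2084-01-14 15:08:00.

2084-01-14 15:08:00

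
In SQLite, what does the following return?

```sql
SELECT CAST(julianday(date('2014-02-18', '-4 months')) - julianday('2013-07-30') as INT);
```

Adding -4 months to 2014-02-18 gives 2013-10-18.
1 day remains in July 2013 after the 30th (31 − 30).
August 2013: 31 days.
September 2013: 30 days.
Then 18 days into October 2013.
Total: 1 + 31 + 30 + 18 = 80.

80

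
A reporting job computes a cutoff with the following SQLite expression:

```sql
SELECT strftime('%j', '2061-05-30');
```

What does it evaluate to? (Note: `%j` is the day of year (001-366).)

Day-of-year for 2061-05-30: days since 2061-01-01 inclusive = 150, zero-padded to 150.

150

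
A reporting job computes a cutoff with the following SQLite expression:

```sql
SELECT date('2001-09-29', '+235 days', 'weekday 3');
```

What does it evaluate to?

2002-05-22

Applying '+235 days' to 2001-09-29: counting 235 days forward gives 2002-05-22.
`weekday 3` advances to the next Wednesday; 2002-05-22 is already a Wednesday, so it stays at 2002-05-22.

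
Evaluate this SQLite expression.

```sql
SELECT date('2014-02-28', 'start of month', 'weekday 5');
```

`start of month` rewinds 2014-02-28 to 2014-02-01.
`weekday 5` advances to the next Friday; 2014-02-01 is a Saturday, so it moves forward to 2014-02-07.

2014-02-07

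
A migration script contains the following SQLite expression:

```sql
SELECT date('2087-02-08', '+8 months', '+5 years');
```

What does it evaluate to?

Adding +8 months to 2087-02-08 gives 2087-10-08.
Adding +5 years to 2087-10-08 gives 2092-10-08.

2092-10-08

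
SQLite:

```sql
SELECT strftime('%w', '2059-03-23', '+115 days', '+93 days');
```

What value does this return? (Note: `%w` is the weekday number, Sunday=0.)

5

First apply '+115 days', '+93 days': 2059-03-23 → 2059-10-17.
2059-10-17 is a Friday; with Sunday=0 that is 5.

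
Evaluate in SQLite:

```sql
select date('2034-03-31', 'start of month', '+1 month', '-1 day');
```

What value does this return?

2034-03-31

`start of month` rewinds 2034-03-31 to 2034-03-01.
Adding +1 month to 2034-03-01 gives 2034-04-01.
Going back 1 day from 2034-04-01 reaches 2034-03-31 (last day of March, 31 days).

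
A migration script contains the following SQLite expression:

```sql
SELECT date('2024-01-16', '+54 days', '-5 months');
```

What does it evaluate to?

Applying '+54 days' to 2024-01-16: counting 54 days forward gives 2024-03-10.
Adding -5 months to 2024-03-10 gives 2023-10-10.

2023-10-10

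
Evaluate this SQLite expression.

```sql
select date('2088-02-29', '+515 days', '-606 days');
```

2087-11-30

Applying '+515 days' to 2088-02-29: counting 515 days forward gives 2089-07-28.
Applying '-606 days' to 2089-07-28: counting 606 days back gives 2087-11-30.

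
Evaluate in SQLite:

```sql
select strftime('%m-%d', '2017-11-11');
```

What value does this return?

`%m-%d` extracts the month-day: 11-11.

11-11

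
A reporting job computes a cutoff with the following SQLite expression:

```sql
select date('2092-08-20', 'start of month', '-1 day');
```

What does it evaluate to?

2092-07-31

`start of month` rewinds 2092-08-20 to 2092-08-01.
Going back 1 day from 2092-08-01 reaches 2092-07-31 (last day of July, 31 days).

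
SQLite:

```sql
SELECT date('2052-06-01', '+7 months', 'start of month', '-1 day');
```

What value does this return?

2052-12-31

Adding +7 months to 2052-06-01 gives 2053-01-01.
`start of month` rewinds 2053-01-01 to 2053-01-01.
Going back 1 day from 2053-01-01 reaches 2052-12-31 (last day of December, 31 days).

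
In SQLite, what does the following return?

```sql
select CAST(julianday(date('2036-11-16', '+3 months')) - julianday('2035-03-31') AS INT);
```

688

Adding +3 months to 2036-11-16 gives 2037-02-16.
0 days remain in March 2035 after the 31st (31 − 31).
Full months from April 2035 through January 2037 contribute their day counts.
Then 16 days into February 2037.
Total: 0 + 30 + 31 + 30 + 31 + 31 + 30 + 31 + 30 + 31 + 31 + 29 + 31 + 30 + 31 + 30 + 31 + 31 + 30 + 31 + 30 + 31 + 31 + 16 = 688.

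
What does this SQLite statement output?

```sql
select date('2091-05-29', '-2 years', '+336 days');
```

2090-04-30

Adding -2 years to 2091-05-29 gives 2089-05-29.
Applying '+336 days' to 2089-05-29: counting 336 days forward gives 2090-04-30.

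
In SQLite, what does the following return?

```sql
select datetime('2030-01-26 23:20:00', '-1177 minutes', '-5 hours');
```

1177 minutes = 19h 37m; -1177 minutes from 2030-01-26 23:20:00 is 2030-01-26 03:43:00.
-5 hours from 2030-01-26 03:43:00 is 2030-01-25 22:43:00 (crosses midnight).

2030-01-25 22:43:00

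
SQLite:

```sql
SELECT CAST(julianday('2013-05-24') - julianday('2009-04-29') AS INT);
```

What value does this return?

1486

1 day remains in April 2009 after the 29th (30 − 29).
Full months from May 2009 through April 2013 contribute their day counts.
Then 24 days into May 2013.
Total: 1 + 31 + 30 + 31 + 31 + 30 + 31 + 30 + 31 + 31 + 28 + 31 + 30 + 31 + 30 + 31 + 31 + 30 + 31 + 30 + 31 + 31 + 28 + 31 + 30 + 31 + 30 + 31 + 31 + 30 + 31 + 30 + 31 + 31 + 29 + 31 + 30 + 31 + 30 + 31 + 31 + 30 + 31 + 30 + 31 + 31 + 28 + 31 + 30 + 24 = 1486.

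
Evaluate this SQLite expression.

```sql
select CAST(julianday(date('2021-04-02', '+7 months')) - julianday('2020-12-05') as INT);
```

332

Adding +7 months to 2021-04-02 gives 2021-11-02.
26 days remain in December 2020 after the 5th (31 − 5).
Full months from January 2021 through October 2021 contribute their day counts.
Then 2 days into November 2021.
Total: 26 + 31 + 28 + 31 + 30 + 31 + 30 + 31 + 31 + 30 + 31 + 2 = 332.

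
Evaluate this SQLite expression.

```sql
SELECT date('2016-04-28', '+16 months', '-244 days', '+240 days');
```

2017-08-24

Adding +16 months to 2016-04-28 gives 2017-08-28.
Applying '-244 days' to 2017-08-28: counting 244 days back gives 2016-12-27.
Applying '+240 days' to 2016-12-27: counting 240 days forward gives 2017-08-24.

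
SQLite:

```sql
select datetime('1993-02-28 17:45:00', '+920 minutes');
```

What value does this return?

1993-03-01 09:05:00

920 minutes = 15h 20m; +920 minutes from 1993-02-28 17:45:00 is 1993-03-01 09:05:00 (crosses midnight).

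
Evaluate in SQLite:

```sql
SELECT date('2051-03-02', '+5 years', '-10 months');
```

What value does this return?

2055-05-02

Adding +5 years to 2051-03-02 gives 2056-03-02.
Adding -10 months to 2056-03-02 gives 2055-05-02.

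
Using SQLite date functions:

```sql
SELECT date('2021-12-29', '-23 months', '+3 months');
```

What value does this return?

Adding -23 months to 2021-12-29 gives 2020-01-29.
Adding +3 months to 2020-01-29 gives 2020-04-29.

2020-04-29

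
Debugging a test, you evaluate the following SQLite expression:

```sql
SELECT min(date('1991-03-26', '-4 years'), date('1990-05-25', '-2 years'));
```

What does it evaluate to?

1987-03-26

date('1991-03-26', '-4 years') → 1987-03-26.
date('1990-05-25', '-2 years') → 1988-05-25.
Earlier of the two is 1987-03-26.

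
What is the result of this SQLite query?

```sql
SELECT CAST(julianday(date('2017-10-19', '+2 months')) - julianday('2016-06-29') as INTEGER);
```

Adding +2 months to 2017-10-19 gives 2017-12-19.
1 day remains in June 2016 after the 29th (30 − 29).
Full months from July 2016 through November 2017 contribute their day counts.
Then 19 days into December 2017.
Total: 1 + 31 + 31 + 30 + 31 + 30 + 31 + 31 + 28 + 31 + 30 + 31 + 30 + 31 + 31 + 30 + 31 + 30 + 19 = 538.

538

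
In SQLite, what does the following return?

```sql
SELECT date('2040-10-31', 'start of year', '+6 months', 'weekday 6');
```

2040-07-07

`start of year` rewinds 2040-10-31 to 2040-01-01.
Adding +6 months to 2040-01-01 gives 2040-07-01.
`weekday 6` advances to the next Saturday; 2040-07-01 is a Sunday, so it moves forward to 2040-07-07.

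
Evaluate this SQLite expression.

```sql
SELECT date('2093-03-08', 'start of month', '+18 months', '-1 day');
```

`start of month` rewinds 2093-03-08 to 2093-03-01.
Adding +18 months to 2093-03-01 gives 2094-09-01.
Going back 1 day from 2094-09-01 reaches 2094-08-31 (last day of August, 31 days).

2094-08-31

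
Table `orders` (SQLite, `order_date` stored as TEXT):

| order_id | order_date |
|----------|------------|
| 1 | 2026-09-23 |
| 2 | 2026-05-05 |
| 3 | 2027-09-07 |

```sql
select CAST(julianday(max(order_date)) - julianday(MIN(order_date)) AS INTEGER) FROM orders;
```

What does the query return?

490

MIN = 2026-05-05, MAX = 2027-09-07.
26 days remain in May 2026 after the 5th (31 − 5).
Full months from June 2026 through August 2027 contribute their day counts.
Then 7 days into September 2027.
Total: 26 + 30 + 31 + 31 + 30 + 31 + 30 + 31 + 31 + 28 + 31 + 30 + 31 + 30 + 31 + 31 + 7 = 490.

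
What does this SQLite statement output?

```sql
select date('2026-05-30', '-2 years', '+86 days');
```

Adding -2 years to 2026-05-30 gives 2024-05-30.
Applying '+86 days' to 2024-05-30: counting 86 days forward gives 2024-08-24.

2024-08-24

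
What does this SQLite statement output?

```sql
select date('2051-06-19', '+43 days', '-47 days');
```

2051-06-15

Applying '+43 days' to 2051-06-19: counting 43 days forward gives 2051-08-01.
Applying '-47 days' to 2051-08-01: counting 47 days back gives 2051-06-15.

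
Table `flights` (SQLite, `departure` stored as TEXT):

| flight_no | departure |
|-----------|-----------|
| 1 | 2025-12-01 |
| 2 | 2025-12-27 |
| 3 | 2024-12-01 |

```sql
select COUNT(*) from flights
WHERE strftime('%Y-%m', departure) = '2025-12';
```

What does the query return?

2

Rows with year-month 2025-12: 2025-12-01, 2025-12-27 → 2.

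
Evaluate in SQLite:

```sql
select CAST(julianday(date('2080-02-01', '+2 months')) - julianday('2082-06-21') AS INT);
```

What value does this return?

-811

Adding +2 months to 2080-02-01 gives 2080-04-01.
29 days remain in April 2080 after the 1st (30 − 1).
Full months from May 2080 through May 2082 contribute their day counts.
Then 21 days into June 2082.
Total: 29 + 31 + 30 + 31 + 31 + 30 + 31 + 30 + 31 + 31 + 28 + 31 + 30 + 31 + 30 + 31 + 31 + 30 + 31 + 30 + 31 + 31 + 28 + 31 + 30 + 31 + 21 = 811.
The subtraction is earlier − later, so the result is −811 → -811.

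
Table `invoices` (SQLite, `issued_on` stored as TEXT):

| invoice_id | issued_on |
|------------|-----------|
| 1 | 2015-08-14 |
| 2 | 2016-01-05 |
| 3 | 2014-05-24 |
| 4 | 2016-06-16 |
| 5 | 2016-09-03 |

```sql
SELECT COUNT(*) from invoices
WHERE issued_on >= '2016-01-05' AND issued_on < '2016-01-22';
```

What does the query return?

1

Rows in [2016-01-05, 2016-01-22): 2016-01-05 → 1 row.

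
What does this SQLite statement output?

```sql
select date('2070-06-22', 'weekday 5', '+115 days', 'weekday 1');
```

`weekday 5` advances to the next Friday; 2070-06-22 is a Sunday, so it moves forward to 2070-06-27.
Applying '+115 days' to 2070-06-27: counting 115 days forward gives 2070-10-20.
`weekday 1` advances to the next Monday; 2070-10-20 is already a Monday, so it stays at 2070-10-20.

2070-10-20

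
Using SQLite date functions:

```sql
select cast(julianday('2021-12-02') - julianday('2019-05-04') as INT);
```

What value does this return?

27 days remain in May 2019 after the 4th (31 − 4).
Full months from June 2019 through November 2021 contribute their day counts.
Then 2 days into December 2021.
Total: 27 + 30 + 31 + 31 + 30 + 31 + 30 + 31 + 31 + 29 + 31 + 30 + 31 + 30 + 31 + 31 + 30 + 31 + 30 + 31 + 31 + 28 + 31 + 30 + 31 + 30 + 31 + 31 + 30 + 31 + 30 + 2 = 943.

943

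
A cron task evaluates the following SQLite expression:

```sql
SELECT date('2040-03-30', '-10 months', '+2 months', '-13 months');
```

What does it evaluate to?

2038-06-30

Adding -10 months to 2040-03-30 gives 2039-05-30.
Adding +2 months to 2039-05-30 gives 2039-07-30.
Adding -13 months to 2039-07-30 gives 2038-06-30.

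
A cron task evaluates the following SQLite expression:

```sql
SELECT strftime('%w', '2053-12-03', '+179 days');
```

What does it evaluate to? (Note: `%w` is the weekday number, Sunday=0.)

0

First apply '+179 days': 2053-12-03 → 2054-05-31.
2054-05-31 is a Sunday; with Sunday=0 that is 0.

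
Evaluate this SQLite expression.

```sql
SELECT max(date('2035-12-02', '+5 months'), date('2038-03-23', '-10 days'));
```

2038-03-13

date('2035-12-02', '+5 months') → 2036-05-02.
date('2038-03-23', '-10 days') → 2038-03-13.
Later of the two is 2038-03-13.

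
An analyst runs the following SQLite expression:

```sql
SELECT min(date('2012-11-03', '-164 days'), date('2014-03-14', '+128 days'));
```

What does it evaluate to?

date('2012-11-03', '-164 days') → 2012-05-23.
date('2014-03-14', '+128 days') → 2014-07-20.
Earlier of the two is 2012-05-23.

2012-05-23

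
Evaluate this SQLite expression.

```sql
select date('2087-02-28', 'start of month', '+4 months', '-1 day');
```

`start of month` rewinds 2087-02-28 to 2087-02-01.
Adding +4 months to 2087-02-01 gives 2087-06-01.
Going back 1 day from 2087-06-01 reaches 2087-05-31 (last day of May, 31 days).

2087-05-31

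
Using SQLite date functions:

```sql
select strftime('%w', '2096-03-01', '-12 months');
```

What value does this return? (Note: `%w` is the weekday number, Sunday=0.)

2

First apply '-12 months': 2096-03-01 → 2095-03-01.
2095-03-01 is a Tuesday; with Sunday=0 that is 2.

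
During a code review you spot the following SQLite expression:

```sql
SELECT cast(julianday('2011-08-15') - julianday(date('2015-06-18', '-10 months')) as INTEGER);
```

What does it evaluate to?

-1099

Adding -10 months to 2015-06-18 gives 2014-08-18.
16 days remain in August 2011 after the 15th (31 − 15).
Full months from September 2011 through July 2014 contribute their day counts.
Then 18 days into August 2014.
Total: 16 + 30 + 31 + 30 + 31 + 31 + 29 + 31 + 30 + 31 + 30 + 31 + 31 + 30 + 31 + 30 + 31 + 31 + 28 + 31 + 30 + 31 + 30 + 31 + 31 + 30 + 31 + 30 + 31 + 31 + 28 + 31 + 30 + 31 + 30 + 31 + 18 = 1099.
The subtraction is earlier − later, so the result is −1099 → -1099.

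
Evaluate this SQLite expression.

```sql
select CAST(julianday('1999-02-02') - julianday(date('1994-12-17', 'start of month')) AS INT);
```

1524

`start of month` rewinds 1994-12-17 to 1994-12-01.
30 days remain in December 1994 after the 1st (31 − 1).
Full months from January 1995 through January 1999 contribute their day counts.
Then 2 days into February 1999.
Total: 30 + 31 + 28 + 31 + 30 + 31 + 30 + 31 + 31 + 30 + 31 + 30 + 31 + 31 + 29 + 31 + 30 + 31 + 30 + 31 + 31 + 30 + 31 + 30 + 31 + 31 + 28 + 31 + 30 + 31 + 30 + 31 + 31 + 30 + 31 + 30 + 31 + 31 + 28 + 31 + 30 + 31 + 30 + 31 + 31 + 30 + 31 + 30 + 31 + 31 + 2 = 1524.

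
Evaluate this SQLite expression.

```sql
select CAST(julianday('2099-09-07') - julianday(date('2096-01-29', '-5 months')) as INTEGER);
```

1470

Adding -5 months to 2096-01-29 gives 2095-08-29.
2 days remain in August 2095 after the 29th (31 − 29).
Full months from September 2095 through August 2099 contribute their day counts.
Then 7 days into September 2099.
Total: 2 + 30 + 31 + 30 + 31 + 31 + 29 + 31 + 30 + 31 + 30 + 31 + 31 + 30 + 31 + 30 + 31 + 31 + 28 + 31 + 30 + 31 + 30 + 31 + 31 + 30 + 31 + 30 + 31 + 31 + 28 + 31 + 30 + 31 + 30 + 31 + 31 + 30 + 31 + 30 + 31 + 31 + 28 + 31 + 30 + 31 + 30 + 31 + 31 + 7 = 1470.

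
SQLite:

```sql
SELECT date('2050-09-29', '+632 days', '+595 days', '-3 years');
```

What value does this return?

Applying '+632 days' to 2050-09-29: counting 632 days forward gives 2052-06-22.
Applying '+595 days' to 2052-06-22: counting 595 days forward gives 2054-02-07.
Adding -3 years to 2054-02-07 gives 2051-02-07.

2051-02-07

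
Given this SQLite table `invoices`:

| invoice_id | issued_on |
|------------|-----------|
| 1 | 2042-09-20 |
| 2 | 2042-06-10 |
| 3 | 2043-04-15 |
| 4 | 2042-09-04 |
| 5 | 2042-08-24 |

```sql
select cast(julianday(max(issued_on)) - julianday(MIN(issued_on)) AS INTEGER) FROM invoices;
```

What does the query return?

MIN = 2042-06-10, MAX = 2043-04-15.
20 days remain in June 2042 after the 10th (30 − 10).
Full months from July 2042 through March 2043 contribute their day counts.
Then 15 days into April 2043.
Total: 20 + 31 + 31 + 30 + 31 + 30 + 31 + 31 + 28 + 31 + 15 = 309.

309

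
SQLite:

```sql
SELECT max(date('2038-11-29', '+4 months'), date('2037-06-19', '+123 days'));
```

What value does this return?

date('2038-11-29', '+4 months') → 2039-03-29.
date('2037-06-19', '+123 days') → 2037-10-20.
Later of the two is 2039-03-29.

2039-03-29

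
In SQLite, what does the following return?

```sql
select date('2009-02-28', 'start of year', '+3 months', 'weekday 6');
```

`start of year` rewinds 2009-02-28 to 2009-01-01.
Adding +3 months to 2009-01-01 gives 2009-04-01.
`weekday 6` advances to the next Saturday; 2009-04-01 is a Wednesday, so it moves forward to 2009-04-04.

2009-04-04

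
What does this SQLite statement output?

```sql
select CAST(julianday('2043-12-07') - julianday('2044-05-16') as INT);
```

-161

24 days remain in December 2043 after the 7th (31 − 7).
January 2044: 31 days.
February 2044: 29 days (leap year).
March 2044: 31 days.
April 2044: 30 days.
Then 16 days into May 2044.
Total: 24 + 31 + 29 + 31 + 30 + 16 = 161.
The subtraction is earlier − later, so the result is −161 → -161.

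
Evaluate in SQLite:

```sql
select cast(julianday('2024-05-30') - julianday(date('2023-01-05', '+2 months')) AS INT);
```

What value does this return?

452

Adding +2 months to 2023-01-05 gives 2023-03-05.
26 days remain in March 2023 after the 5th (31 − 5).
Full months from April 2023 through April 2024 contribute their day counts.
Then 30 days into May 2024.
Total: 26 + 30 + 31 + 30 + 31 + 31 + 30 + 31 + 30 + 31 + 31 + 29 + 31 + 30 + 30 = 452.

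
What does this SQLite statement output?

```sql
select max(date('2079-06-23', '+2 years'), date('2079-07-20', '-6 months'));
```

date('2079-06-23', '+2 years') → 2081-06-23.
date('2079-07-20', '-6 months') → 2079-01-20.
Later of the two is 2081-06-23.

2081-06-23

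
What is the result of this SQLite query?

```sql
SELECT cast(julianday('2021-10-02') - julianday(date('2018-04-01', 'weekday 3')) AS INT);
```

`weekday 3` advances to the next Wednesday; 2018-04-01 is a Sunday, so it moves forward to 2018-04-04.
26 days remain in April 2018 after the 4th (30 − 4).
Full months from May 2018 through September 2021 contribute their day counts.
Then 2 days into October 2021.
Total: 26 + 31 + 30 + 31 + 31 + 30 + 31 + 30 + 31 + 31 + 28 + 31 + 30 + 31 + 30 + 31 + 31 + 30 + 31 + 30 + 31 + 31 + 29 + 31 + 30 + 31 + 30 + 31 + 31 + 30 + 31 + 30 + 31 + 31 + 28 + 31 + 30 + 31 + 30 + 31 + 31 + 30 + 2 = 1277.

1277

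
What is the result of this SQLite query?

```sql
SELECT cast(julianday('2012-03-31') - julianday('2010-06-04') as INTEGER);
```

666

26 days remain in June 2010 after the 4th (30 − 4).
Full months from July 2010 through February 2012 contribute their day counts.
Then 31 days into March 2012.
Total: 26 + 31 + 31 + 30 + 31 + 30 + 31 + 31 + 28 + 31 + 30 + 31 + 30 + 31 + 31 + 30 + 31 + 30 + 31 + 31 + 29 + 31 = 666.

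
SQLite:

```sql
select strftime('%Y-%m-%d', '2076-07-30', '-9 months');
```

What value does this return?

First apply '-9 months': 2076-07-30 → 2075-10-30.
`%Y-%m-%d` extracts the ISO date: 2075-10-30.

2075-10-30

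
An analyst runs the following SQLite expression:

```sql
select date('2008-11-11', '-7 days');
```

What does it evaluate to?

Going back 7 days within November lands on 2008-11-04.

2008-11-04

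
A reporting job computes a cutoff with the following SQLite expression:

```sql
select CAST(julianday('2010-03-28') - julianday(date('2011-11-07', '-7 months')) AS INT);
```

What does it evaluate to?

-375

Adding -7 months to 2011-11-07 gives 2011-04-07.
3 days remain in March 2010 after the 28th (31 − 28).
Full months from April 2010 through March 2011 contribute their day counts.
Then 7 days into April 2011.
Total: 3 + 30 + 31 + 30 + 31 + 31 + 30 + 31 + 30 + 31 + 31 + 28 + 31 + 7 = 375.
The subtraction is earlier − later, so the result is −375 → -375.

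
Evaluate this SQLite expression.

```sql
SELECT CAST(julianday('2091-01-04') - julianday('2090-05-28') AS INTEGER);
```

3 days remain in May 2090 after the 28th (31 − 28).
Full months from June 2090 through December 2090 contribute their day counts.
Then 4 days into January 2091.
Total: 3 + 30 + 31 + 31 + 30 + 31 + 30 + 31 + 4 = 221.

221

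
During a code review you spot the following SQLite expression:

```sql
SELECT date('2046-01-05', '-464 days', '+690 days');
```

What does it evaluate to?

Applying '-464 days' to 2046-01-05: counting 464 days back gives 2044-09-28.
Applying '+690 days' to 2044-09-28: counting 690 days forward gives 2046-08-19.

2046-08-19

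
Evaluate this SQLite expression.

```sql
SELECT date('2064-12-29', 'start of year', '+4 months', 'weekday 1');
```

2064-05-05

`start of year` rewinds 2064-12-29 to 2064-01-01.
Adding +4 months to 2064-01-01 gives 2064-05-01.
`weekday 1` advances to the next Monday; 2064-05-01 is a Thursday, so it moves forward to 2064-05-05.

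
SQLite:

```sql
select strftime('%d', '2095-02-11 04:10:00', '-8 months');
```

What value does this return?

11

First apply '-8 months': 2095-02-11 04:10:00 → 2094-06-11 04:10:00.
`%d` extracts the 2-digit day of month: 11.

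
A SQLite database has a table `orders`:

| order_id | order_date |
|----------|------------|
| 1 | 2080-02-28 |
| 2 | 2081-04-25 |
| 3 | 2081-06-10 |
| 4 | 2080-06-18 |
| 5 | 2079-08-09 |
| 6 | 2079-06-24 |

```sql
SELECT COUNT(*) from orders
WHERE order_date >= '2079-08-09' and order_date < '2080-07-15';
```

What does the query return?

3

Rows in [2079-08-09, 2080-07-15): 2080-02-28, 2080-06-18, 2079-08-09 → 3 rows.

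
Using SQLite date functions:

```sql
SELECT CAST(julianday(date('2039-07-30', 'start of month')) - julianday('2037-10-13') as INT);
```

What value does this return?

`start of month` rewinds 2039-07-30 to 2039-07-01.
18 days remain in October 2037 after the 13th (31 − 13).
Full months from November 2037 through June 2039 contribute their day counts.
Then 1 day into July 2039.
Total: 18 + 30 + 31 + 31 + 28 + 31 + 30 + 31 + 30 + 31 + 31 + 30 + 31 + 30 + 31 + 31 + 28 + 31 + 30 + 31 + 30 + 1 = 626.

626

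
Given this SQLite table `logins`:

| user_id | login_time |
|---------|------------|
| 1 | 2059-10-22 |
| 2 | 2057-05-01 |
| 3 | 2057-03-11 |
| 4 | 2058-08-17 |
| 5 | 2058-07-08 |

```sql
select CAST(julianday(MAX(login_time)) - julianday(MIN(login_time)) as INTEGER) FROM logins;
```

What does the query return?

MIN = 2057-03-11, MAX = 2059-10-22.
20 days remain in March 2057 after the 11th (31 − 11).
Full months from April 2057 through September 2059 contribute their day counts.
Then 22 days into October 2059.
Total: 20 + 30 + 31 + 30 + 31 + 31 + 30 + 31 + 30 + 31 + 31 + 28 + 31 + 30 + 31 + 30 + 31 + 31 + 30 + 31 + 30 + 31 + 31 + 28 + 31 + 30 + 31 + 30 + 31 + 31 + 30 + 22 = 955.

955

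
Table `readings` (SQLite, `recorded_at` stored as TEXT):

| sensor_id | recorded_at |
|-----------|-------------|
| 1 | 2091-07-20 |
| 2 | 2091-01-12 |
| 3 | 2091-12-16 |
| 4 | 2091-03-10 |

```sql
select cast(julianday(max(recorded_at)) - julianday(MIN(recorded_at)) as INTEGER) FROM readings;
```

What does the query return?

MIN = 2091-01-12, MAX = 2091-12-16.
19 days remain in January 2091 after the 12th (31 − 12).
Full months from February 2091 through November 2091 contribute their day counts.
Then 16 days into December 2091.
Total: 19 + 28 + 31 + 30 + 31 + 30 + 31 + 31 + 30 + 31 + 30 + 16 = 338.

338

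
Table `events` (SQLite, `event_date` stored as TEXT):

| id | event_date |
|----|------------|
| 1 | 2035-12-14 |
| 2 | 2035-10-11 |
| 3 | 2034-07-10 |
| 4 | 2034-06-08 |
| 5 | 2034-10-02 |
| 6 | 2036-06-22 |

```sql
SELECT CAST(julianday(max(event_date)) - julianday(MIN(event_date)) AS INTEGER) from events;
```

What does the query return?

MIN = 2034-06-08, MAX = 2036-06-22.
22 days remain in June 2034 after the 8th (30 − 8).
Full months from July 2034 through May 2036 contribute their day counts.
Then 22 days into June 2036.
Total: 22 + 31 + 31 + 30 + 31 + 30 + 31 + 31 + 28 + 31 + 30 + 31 + 30 + 31 + 31 + 30 + 31 + 30 + 31 + 31 + 29 + 31 + 30 + 31 + 22 = 745.

745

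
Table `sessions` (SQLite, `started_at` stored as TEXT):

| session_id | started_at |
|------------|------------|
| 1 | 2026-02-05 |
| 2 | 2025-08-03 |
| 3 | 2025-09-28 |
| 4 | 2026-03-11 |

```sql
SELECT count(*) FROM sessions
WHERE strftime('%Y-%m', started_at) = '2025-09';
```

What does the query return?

1

Rows with year-month 2025-09: 2025-09-28 → 1.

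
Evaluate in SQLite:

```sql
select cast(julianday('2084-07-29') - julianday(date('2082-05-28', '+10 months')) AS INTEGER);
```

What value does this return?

Adding +10 months to 2082-05-28 gives 2083-03-28.
3 days remain in March 2083 after the 28th (31 − 28).
Full months from April 2083 through June 2084 contribute their day counts.
Then 29 days into July 2084.
Total: 3 + 30 + 31 + 30 + 31 + 31 + 30 + 31 + 30 + 31 + 31 + 29 + 31 + 30 + 31 + 30 + 29 = 489.

489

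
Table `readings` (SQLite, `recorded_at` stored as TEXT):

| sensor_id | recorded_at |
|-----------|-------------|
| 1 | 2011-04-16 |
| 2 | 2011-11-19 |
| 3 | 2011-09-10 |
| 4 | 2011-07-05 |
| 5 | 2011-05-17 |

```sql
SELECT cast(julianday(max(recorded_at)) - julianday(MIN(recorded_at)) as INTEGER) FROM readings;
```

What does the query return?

MIN = 2011-04-16, MAX = 2011-11-19.
14 days remain in April 2011 after the 16th (30 − 16).
Full months from May 2011 through October 2011 contribute their day counts.
Then 19 days into November 2011.
Total: 14 + 31 + 30 + 31 + 31 + 30 + 31 + 19 = 217.

217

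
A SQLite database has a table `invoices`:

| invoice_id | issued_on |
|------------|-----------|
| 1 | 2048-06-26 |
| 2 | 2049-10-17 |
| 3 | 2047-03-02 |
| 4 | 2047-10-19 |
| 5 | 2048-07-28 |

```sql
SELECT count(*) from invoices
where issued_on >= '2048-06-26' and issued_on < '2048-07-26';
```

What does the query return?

Rows in [2048-06-26, 2048-07-26): 2048-06-26 → 1 row.

1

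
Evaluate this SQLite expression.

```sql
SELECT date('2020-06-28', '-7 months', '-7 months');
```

2019-04-28

Adding -7 months to 2020-06-28 gives 2019-11-28.
Adding -7 months to 2019-11-28 gives 2019-04-28.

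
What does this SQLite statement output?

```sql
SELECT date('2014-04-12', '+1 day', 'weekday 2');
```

Advancing 1 more day within April lands on 2014-04-13.
`weekday 2` advances to the next Tuesday; 2014-04-13 is a Sunday, so it moves forward to 2014-04-15.

2014-04-15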